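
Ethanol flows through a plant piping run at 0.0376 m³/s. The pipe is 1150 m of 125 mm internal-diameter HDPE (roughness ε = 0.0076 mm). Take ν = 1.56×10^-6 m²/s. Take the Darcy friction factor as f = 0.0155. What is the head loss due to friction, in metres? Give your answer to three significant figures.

h_f ≈ 68.2 m

V = 4Q/(πD²) = 4·0.0376/(π·0.125²) = 3.064 m/s
h_f = f(L/D)V²/(2g) = 0.01550·(1150/0.125)·3.064²/(2·9.81) = 68.23 m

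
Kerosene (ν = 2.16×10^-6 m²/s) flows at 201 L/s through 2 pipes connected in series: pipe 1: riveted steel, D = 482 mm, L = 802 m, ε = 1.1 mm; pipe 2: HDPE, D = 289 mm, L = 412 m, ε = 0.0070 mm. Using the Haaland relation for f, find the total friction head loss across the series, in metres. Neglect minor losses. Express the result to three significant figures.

Pipe 1: V = 1.102 m/s, Re = 2.46×10^5, ε/D = 0.00228, f = 0.02490, h_1 = f(L/D)V²/2g = 2.563 m
Pipe 2: V = 3.064 m/s, Re = 4.10×10^5, ε/D = 2.42×10^-5, f = 0.01379, h_2 = f(L/D)V²/2g = 9.409 m
Series → Q common, losses add: H = Σh = 11.97 m

H ≈ 12.0 m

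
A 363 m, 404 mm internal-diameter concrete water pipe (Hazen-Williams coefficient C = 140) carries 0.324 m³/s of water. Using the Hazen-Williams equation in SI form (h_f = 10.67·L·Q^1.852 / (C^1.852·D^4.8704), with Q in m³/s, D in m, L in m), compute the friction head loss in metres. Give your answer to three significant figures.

h_f = 10.67·363·0.324^1.852 / (140^1.852·0.404^4.8704) = 4.208 m

h_f ≈ 4.21 m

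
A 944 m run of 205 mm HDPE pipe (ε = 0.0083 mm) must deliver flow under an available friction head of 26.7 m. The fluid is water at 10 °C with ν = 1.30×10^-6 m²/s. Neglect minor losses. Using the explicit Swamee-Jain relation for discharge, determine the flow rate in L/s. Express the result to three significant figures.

Swamee-Jain (Type II): Q = -0.965·√(gD⁵h_f/L)·ln[ε/(3.7D) + √(3.17ν²L/(gD³h_f))]
√(gD⁵h_f/L) = √(9.81·0.205⁵·26.7/944) = 0.01002
ε/(3.7D) = 1.09×10^-5; √(3.17ν²L/(gD³h_f)) = 4.73×10^-5
Q = -0.965·0.01002·ln(5.828×10^-5) = 0.09430 m³/s
Check: V = 2.86 m/s, Re = 4.51×10^5, f = 0.01392, h_f = 26.7 m ≈ 26.7 m ✓

Q ≈ 94.3 L/s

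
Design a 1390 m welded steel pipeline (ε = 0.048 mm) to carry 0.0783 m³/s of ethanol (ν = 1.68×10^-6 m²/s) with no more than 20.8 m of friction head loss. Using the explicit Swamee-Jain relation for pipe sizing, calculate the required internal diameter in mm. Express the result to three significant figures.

D ≈ 227 mm

Swamee-Jain (Type III): D = 0.66·[ε^1.25·(LQ²/(gh_f))^4.75 + ν·Q^9.4·(L/(gh_f))^5.2]^0.04
LQ²/(gh_f) = 0.04176; L/(gh_f) = 6.812
Term 1 = ε^1.25·(…)^4.75 = 1.12×10^-12; Term 2 = ν·Q^9.4·(…)^5.2 = 1.44×10^-12
D = 0.66·(1.12×10^-12 + 1.44×10^-12)^0.04 = 0.2269 m = 227 mm
Check: V = 1.94 m/s, Re = 2.61×10^5, f = 0.01666, h_f = 19.5 m ≈ 20.8 m ✓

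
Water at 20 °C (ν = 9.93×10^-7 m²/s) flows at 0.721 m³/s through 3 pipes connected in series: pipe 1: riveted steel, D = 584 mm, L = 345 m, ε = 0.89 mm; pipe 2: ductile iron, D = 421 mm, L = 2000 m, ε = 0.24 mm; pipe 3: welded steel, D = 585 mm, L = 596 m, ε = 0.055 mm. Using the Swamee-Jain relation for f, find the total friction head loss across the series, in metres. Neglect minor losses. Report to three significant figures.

Pipe 1: V = 2.692 m/s, Re = 1.58×10^6, ε/D = 0.00152, f = 0.02202, h_1 = f(L/D)V²/2g = 4.803 m
Pipe 2: V = 5.179 m/s, Re = 2.20×10^6, ε/D = 5.70×10^-4, f = 0.01748, h_2 = f(L/D)V²/2g = 113.6 m
Pipe 3: V = 2.682 m/s, Re = 1.58×10^6, ε/D = 9.40×10^-5, f = 0.01296, h_3 = f(L/D)V²/2g = 4.842 m
Series → Q common, losses add: H = Σh = 123.2 m

H ≈ 123 m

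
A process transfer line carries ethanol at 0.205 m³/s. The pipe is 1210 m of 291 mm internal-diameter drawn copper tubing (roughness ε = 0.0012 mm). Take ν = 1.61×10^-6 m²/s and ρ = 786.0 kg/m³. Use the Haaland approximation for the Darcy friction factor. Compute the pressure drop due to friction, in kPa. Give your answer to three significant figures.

V = 4Q/(πD²) = 4·0.205/(π·0.291²) = 3.082 m/s
Re = VD/ν = 3.082·0.291/1.61×10^-6 = 5.57×10^5 → turbulent
ε/D = 0.0012/291 = 4.12×10^-6
Haaland: f = 0.01286
h_f = f(L/D)V²/(2g) = 0.01286·(1210/0.291)·3.082²/(2·9.81) = 25.90 m
Δp = ρg·h_f = 786.0·9.81·25.90 = 199.7 kPa

Δp ≈ 200 kPa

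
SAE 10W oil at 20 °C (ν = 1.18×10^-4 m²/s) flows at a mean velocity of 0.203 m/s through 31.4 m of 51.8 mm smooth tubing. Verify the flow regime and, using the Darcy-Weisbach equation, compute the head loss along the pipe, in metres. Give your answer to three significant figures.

Re = VD/ν = 0.203·0.05180/1.18×10^-4 = 89.1 → laminar (Re < 2300)
f = 64/Re = 0.7182
h_f = f(L/D)V²/(2g) = 0.7182·(31.4/0.05180)·0.203²/(2·9.81) = 0.9144 m

h_f ≈ 0.914 m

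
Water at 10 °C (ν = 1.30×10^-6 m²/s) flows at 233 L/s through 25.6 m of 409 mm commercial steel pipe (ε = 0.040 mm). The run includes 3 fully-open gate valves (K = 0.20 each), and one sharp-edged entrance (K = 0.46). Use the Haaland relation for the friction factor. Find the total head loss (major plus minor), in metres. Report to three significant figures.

H_L ≈ 0.311 m

V = 4Q/(πD²) = 1.773 m/s; V²/2g = 0.1603 m
Re = 5.58×10^5, ε/D = 9.78×10^-5 → f = 0.01406 (Haaland)
Major: h_f = f(L/D)·V²/2g = 0.01406·62.59·0.1603 = 0.1411 m
Minor: ΣK = 1.06; h_m = ΣK·V²/2g = 0.1699 m
Total H_L = 0.1411 + 0.1699 = 0.3110 m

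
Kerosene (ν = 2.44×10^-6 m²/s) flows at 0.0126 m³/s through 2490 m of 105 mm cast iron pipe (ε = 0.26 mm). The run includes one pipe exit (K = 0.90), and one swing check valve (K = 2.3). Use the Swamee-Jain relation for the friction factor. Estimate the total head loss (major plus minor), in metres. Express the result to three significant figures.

H_L ≈ 70.3 m

V = 4Q/(πD²) = 1.455 m/s; V²/2g = 0.1079 m
Re = 6.26×10^4, ε/D = 0.00248 → f = 0.02734 (Swamee-Jain)
Major: h_f = f(L/D)·V²/2g = 0.02734·23714·0.1079 = 69.96 m
Minor: ΣK = 3.20; h_m = ΣK·V²/2g = 0.3453 m
Total H_L = 69.96 + 0.3453 = 70.30 m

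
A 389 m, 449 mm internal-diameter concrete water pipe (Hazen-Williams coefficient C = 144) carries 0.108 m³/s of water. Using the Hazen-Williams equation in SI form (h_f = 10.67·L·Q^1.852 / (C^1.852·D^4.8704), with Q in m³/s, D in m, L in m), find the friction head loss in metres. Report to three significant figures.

h_f = 10.67·389·0.108^1.852 / (144^1.852·0.449^4.8704) = 0.3345 m

h_f ≈ 0.335 m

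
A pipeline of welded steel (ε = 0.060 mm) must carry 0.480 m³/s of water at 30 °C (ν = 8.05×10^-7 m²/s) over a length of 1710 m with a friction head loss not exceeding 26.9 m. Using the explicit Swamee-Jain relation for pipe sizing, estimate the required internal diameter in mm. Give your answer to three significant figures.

Swamee-Jain (Type III): D = 0.66·[ε^1.25·(LQ²/(gh_f))^4.75 + ν·Q^9.4·(L/(gh_f))^5.2]^0.04
LQ²/(gh_f) = 1.493; L/(gh_f) = 6.480
Term 1 = ε^1.25·(…)^4.75 = 3.54×10^-5; Term 2 = ν·Q^9.4·(…)^5.2 = 1.35×10^-5
D = 0.66·(3.54×10^-5 + 1.35×10^-5)^0.04 = 0.4437 m = 444 mm
Check: V = 3.10 m/s, Re = 1.71×10^6, f = 0.01355, h_f = 25.6 m ≈ 26.9 m ✓

D ≈ 444 mm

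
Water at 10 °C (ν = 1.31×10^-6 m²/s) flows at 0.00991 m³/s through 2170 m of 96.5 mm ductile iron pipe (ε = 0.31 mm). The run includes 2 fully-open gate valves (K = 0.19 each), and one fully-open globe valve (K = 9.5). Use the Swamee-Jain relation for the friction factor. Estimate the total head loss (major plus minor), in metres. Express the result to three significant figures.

H_L ≈ 60.2 m

V = 4Q/(πD²) = 1.355 m/s; V²/2g = 0.09357 m
Re = 9.98×10^4, ε/D = 0.00321 → f = 0.02817 (Swamee-Jain)
Major: h_f = f(L/D)·V²/2g = 0.02817·22487·0.09357 = 59.29 m
Minor: ΣK = 9.88; h_m = ΣK·V²/2g = 0.9245 m
Total H_L = 59.29 + 0.9245 = 60.21 m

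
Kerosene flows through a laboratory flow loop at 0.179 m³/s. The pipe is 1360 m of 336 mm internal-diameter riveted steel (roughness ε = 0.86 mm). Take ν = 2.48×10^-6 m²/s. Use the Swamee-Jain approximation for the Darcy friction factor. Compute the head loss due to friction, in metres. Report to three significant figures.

h_f ≈ 21.6 m

V = 4Q/(πD²) = 4·0.179/(π·0.336²) = 2.019 m/s
Re = VD/ν = 2.019·0.336/2.48×10^-6 = 2.74×10^5 → turbulent
ε/D = 0.86/336 = 0.00256
Swamee-Jain: f = 0.02574
h_f = f(L/D)V²/(2g) = 0.02574·(1360/0.336)·2.019²/(2·9.81) = 21.64 m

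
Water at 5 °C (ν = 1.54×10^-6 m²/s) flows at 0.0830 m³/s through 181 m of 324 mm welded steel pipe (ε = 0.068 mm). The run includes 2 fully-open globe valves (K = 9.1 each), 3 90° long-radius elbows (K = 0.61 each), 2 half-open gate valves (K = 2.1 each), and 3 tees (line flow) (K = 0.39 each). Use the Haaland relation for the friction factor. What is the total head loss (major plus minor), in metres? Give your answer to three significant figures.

H_L ≈ 1.80 m

V = 4Q/(πD²) = 1.007 m/s; V²/2g = 0.05165 m
Re = 2.12×10^5, ε/D = 2.10×10^-4 → f = 0.01681 (Haaland)
Major: h_f = f(L/D)·V²/2g = 0.01681·558.6·0.05165 = 0.4851 m
Minor: ΣK = 25.4; h_m = ΣK·V²/2g = 1.312 m
Total H_L = 0.4851 + 1.312 = 1.797 m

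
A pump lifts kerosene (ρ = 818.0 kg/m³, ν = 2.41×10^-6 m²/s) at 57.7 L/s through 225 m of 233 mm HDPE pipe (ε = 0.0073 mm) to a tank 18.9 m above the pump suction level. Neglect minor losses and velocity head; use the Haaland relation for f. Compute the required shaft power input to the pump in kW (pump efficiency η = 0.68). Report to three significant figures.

P_shaft ≈ 13.9 kW

V = 4Q/(πD²) = 1.353 m/s; Re = 1.31×10^5; ε/D = 3.13×10^-5; f = 0.01702
h_f = f(L/D)V²/2g = 1.534 m
Total head H = z + h_f = 18.9 + 1.534 = 20.43 m
P_hyd = ρgQH = 818.0·9.81·0.0577·20.43 = 9.461 kW
P_shaft = P_hyd/η = 9.461/0.68 = 13.91 kW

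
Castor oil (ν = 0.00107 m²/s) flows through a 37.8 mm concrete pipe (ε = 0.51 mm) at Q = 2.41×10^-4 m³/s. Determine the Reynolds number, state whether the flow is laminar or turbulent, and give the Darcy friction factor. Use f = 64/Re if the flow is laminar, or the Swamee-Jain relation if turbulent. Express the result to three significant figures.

V = 4Q/(πD²) = 0.2148 m/s
Re = VD/ν = 0.2148·0.0378/0.00107 = 7.59
Re < 2300 → laminar → f = 64/Re = 8.436

Re ≈ 7.59; laminar; f = 64/Re ≈ 8.44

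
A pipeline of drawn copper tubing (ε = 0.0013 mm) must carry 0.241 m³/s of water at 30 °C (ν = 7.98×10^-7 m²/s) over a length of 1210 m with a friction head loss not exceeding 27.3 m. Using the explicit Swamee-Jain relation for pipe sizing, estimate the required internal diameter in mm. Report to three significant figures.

Swamee-Jain (Type III): D = 0.66·[ε^1.25·(LQ²/(gh_f))^4.75 + ν·Q^9.4·(L/(gh_f))^5.2]^0.04
LQ²/(gh_f) = 0.2624; L/(gh_f) = 4.518
Term 1 = ε^1.25·(…)^4.75 = 7.63×10^-11; Term 2 = ν·Q^9.4·(…)^5.2 = 3.15×10^-9
D = 0.66·(7.63×10^-11 + 3.15×10^-9)^0.04 = 0.3019 m = 302 mm
Check: V = 3.37 m/s, Re = 1.27×10^6, f = 0.01127, h_f = 26.1 m ≈ 27.3 m ✓

D ≈ 302 mm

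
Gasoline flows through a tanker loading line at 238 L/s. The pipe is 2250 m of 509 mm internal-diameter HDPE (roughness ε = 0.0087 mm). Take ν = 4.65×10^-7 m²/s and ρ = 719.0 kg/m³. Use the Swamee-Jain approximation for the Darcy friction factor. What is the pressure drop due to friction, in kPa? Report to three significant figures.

Δp ≈ 25.2 kPa

V = 4Q/(πD²) = 4·0.238/(π·0.509²) = 1.170 m/s
Re = VD/ν = 1.170·0.509/4.65×10^-7 = 1.28×10^6 → turbulent
ε/D = 0.0087/509 = 1.71×10^-5
Swamee-Jain: f = 0.01161
h_f = f(L/D)V²/(2g) = 0.01161·(2250/0.509)·1.170²/(2·9.81) = 3.579 m
Δp = ρg·h_f = 719.0·9.81·3.579 = 25.25 kPa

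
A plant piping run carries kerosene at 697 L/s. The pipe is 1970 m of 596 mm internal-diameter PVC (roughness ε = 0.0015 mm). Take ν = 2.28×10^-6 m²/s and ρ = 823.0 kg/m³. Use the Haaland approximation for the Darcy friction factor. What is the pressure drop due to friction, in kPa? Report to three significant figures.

Δp ≈ 106 kPa

V = 4Q/(πD²) = 4·0.697/(π·0.596²) = 2.498 m/s
Re = VD/ν = 2.498·0.596/2.28×10^-6 = 6.53×10^5 → turbulent
ε/D = 0.0015/596 = 2.52×10^-6
Haaland: f = 0.01249
h_f = f(L/D)V²/(2g) = 0.01249·(1970/0.596)·2.498²/(2·9.81) = 13.14 m
Δp = ρg·h_f = 823.0·9.81·13.14 = 106.1 kPa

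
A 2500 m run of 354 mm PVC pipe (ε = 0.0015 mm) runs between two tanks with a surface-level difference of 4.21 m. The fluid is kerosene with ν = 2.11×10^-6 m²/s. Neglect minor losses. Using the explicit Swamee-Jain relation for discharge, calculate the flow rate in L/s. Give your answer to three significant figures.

Swamee-Jain (Type II): Q = -0.965·√(gD⁵h_f/L)·ln[ε/(3.7D) + √(3.17ν²L/(gD³h_f))]
√(gD⁵h_f/L) = √(9.81·0.354⁵·4.21/2500) = 0.009583
ε/(3.7D) = 1.15×10^-6; √(3.17ν²L/(gD³h_f)) = 1.39×10^-4
Q = -0.965·0.009583·ln(1.399×10^-4) = 0.08207 m³/s
Check: V = 0.834 m/s, Re = 1.40×10^5, f = 0.01670, h_f = 4.18 m ≈ 4.21 m ✓

Q ≈ 82.1 L/s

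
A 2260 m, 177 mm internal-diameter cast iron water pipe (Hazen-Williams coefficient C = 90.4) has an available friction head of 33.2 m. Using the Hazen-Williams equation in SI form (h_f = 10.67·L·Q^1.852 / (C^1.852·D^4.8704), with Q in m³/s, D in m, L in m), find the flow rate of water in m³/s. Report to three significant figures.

Rearranging: Q = [h_f·C^1.852·D^4.8704 / (10.67·L)]^(1/1.852)
Q = [33.2·90.4^1.852·0.177^4.8704 / (10.67·2260)]^0.540 = 0.02714 m³/s

Q ≈ 0.0271 m³/s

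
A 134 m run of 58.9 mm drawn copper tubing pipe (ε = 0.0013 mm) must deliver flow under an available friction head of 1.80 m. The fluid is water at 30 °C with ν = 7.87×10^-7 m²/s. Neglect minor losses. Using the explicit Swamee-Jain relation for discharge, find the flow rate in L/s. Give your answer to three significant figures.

Q ≈ 2.42 L/s

Swamee-Jain (Type II): Q = -0.965·√(gD⁵h_f/L)·ln[ε/(3.7D) + √(3.17ν²L/(gD³h_f))]
√(gD⁵h_f/L) = √(9.81·0.0589⁵·1.80/134) = 3.056×10^-4
ε/(3.7D) = 5.97×10^-6; √(3.17ν²L/(gD³h_f)) = 2.70×10^-4
Q = -0.965·3.056×10^-4·ln(2.760×10^-4) = 0.002417 m³/s
Check: V = 0.887 m/s, Re = 6.64×10^4, f = 0.01960, h_f = 1.79 m ≈ 1.80 m ✓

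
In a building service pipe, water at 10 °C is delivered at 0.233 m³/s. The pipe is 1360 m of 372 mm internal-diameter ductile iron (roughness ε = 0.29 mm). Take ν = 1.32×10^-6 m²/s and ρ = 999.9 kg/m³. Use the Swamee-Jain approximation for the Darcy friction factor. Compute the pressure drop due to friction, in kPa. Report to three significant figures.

V = 4Q/(πD²) = 4·0.233/(π·0.372²) = 2.144 m/s
Re = VD/ν = 2.144·0.372/1.32×10^-6 = 6.04×10^5 → turbulent
ε/D = 0.29/372 = 7.80×10^-4
Swamee-Jain: f = 0.01921
h_f = f(L/D)V²/(2g) = 0.01921·(1360/0.372)·2.144²/(2·9.81) = 16.45 m
Δp = ρg·h_f = 999.9·9.81·16.45 = 161.3 kPa

Δp ≈ 161 kPa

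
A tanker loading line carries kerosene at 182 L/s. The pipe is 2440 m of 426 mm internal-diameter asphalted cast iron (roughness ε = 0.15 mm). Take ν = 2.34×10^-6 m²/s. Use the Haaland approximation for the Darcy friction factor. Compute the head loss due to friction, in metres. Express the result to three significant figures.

h_f ≈ 8.35 m

V = 4Q/(πD²) = 4·0.182/(π·0.426²) = 1.277 m/s
Re = VD/ν = 1.277·0.426/2.34×10^-6 = 2.32×10^5 → turbulent
ε/D = 0.15/426 = 3.52×10^-4
Haaland: f = 0.01755
h_f = f(L/D)V²/(2g) = 0.01755·(2440/0.426)·1.277²/(2·9.81) = 8.354 m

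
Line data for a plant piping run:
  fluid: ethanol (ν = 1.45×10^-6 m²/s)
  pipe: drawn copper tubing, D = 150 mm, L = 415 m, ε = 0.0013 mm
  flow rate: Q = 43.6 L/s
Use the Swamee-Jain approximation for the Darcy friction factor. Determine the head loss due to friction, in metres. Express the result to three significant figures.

h_f ≈ 12.8 m

V = 4Q/(πD²) = 4·0.0436/(π·0.150²) = 2.467 m/s
Re = VD/ν = 2.467·0.150/1.45×10^-6 = 2.55×10^5 → turbulent
ε/D = 0.0013/150 = 8.67×10^-6
Swamee-Jain: f = 0.01491
h_f = f(L/D)V²/(2g) = 0.01491·(415/0.150)·2.467²/(2·9.81) = 12.80 m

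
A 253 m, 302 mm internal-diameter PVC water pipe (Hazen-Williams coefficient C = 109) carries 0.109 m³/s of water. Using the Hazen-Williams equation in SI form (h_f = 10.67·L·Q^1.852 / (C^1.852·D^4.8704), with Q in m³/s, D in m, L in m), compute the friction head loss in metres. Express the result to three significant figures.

h_f = 10.67·253·0.109^1.852 / (109^1.852·0.302^4.8704) = 2.558 m

h_f ≈ 2.56 m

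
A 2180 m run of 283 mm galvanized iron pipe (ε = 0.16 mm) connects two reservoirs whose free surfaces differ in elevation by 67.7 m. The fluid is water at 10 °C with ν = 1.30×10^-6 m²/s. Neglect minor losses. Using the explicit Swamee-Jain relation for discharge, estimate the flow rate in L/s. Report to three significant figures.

Q ≈ 196 L/s

Swamee-Jain (Type II): Q = -0.965·√(gD⁵h_f/L)·ln[ε/(3.7D) + √(3.17ν²L/(gD³h_f))]
√(gD⁵h_f/L) = √(9.81·0.283⁵·67.7/2180) = 0.02352
ε/(3.7D) = 1.53×10^-4; √(3.17ν²L/(gD³h_f)) = 2.79×10^-5
Q = -0.965·0.02352·ln(1.807×10^-4) = 0.1956 m³/s
Check: V = 3.11 m/s, Re = 6.77×10^5, f = 0.01795, h_f = 68.1 m ≈ 67.7 m ✓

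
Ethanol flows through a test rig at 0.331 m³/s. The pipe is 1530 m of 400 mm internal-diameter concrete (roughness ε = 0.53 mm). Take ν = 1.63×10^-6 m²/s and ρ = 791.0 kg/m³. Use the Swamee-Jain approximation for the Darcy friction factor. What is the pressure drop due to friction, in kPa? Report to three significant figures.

Δp ≈ 226 kPa

V = 4Q/(πD²) = 4·0.331/(π·0.400²) = 2.634 m/s
Re = VD/ν = 2.634·0.400/1.63×10^-6 = 6.46×10^5 → turbulent
ε/D = 0.53/400 = 0.00133
Swamee-Jain: f = 0.02154
h_f = f(L/D)V²/(2g) = 0.02154·(1530/0.400)·2.634²/(2·9.81) = 29.14 m
Δp = ρg·h_f = 791.0·9.81·29.14 = 226.1 kPa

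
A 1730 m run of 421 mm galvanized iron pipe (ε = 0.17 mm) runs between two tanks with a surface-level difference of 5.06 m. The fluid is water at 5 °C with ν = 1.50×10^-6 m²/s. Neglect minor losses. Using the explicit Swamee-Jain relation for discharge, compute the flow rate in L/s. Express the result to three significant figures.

Swamee-Jain (Type II): Q = -0.965·√(gD⁵h_f/L)·ln[ε/(3.7D) + √(3.17ν²L/(gD³h_f))]
√(gD⁵h_f/L) = √(9.81·0.421⁵·5.06/1730) = 0.01948
ε/(3.7D) = 1.09×10^-4; √(3.17ν²L/(gD³h_f)) = 5.77×10^-5
Q = -0.965·0.01948·ln(1.669×10^-4) = 0.1635 m³/s
Check: V = 1.17 m/s, Re = 3.30×10^5, f = 0.01762, h_f = 5.09 m ≈ 5.06 m ✓

Q ≈ 164 L/s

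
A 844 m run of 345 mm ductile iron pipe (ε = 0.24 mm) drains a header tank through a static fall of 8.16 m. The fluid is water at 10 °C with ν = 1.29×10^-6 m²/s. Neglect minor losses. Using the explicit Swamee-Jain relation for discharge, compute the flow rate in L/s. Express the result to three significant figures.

Q ≈ 175 L/s

Swamee-Jain (Type II): Q = -0.965·√(gD⁵h_f/L)·ln[ε/(3.7D) + √(3.17ν²L/(gD³h_f))]
√(gD⁵h_f/L) = √(9.81·0.345⁵·8.16/844) = 0.02153
ε/(3.7D) = 1.88×10^-4; √(3.17ν²L/(gD³h_f)) = 3.68×10^-5
Q = -0.965·0.02153·ln(2.248×10^-4) = 0.1745 m³/s
Check: V = 1.87 m/s, Re = 4.99×10^5, f = 0.01890, h_f = 8.21 m ≈ 8.16 m ✓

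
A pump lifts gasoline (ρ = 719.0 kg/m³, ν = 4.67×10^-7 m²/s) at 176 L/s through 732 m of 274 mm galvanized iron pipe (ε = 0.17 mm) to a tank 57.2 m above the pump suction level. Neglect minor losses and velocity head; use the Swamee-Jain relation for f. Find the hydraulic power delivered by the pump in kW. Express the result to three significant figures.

V = 4Q/(πD²) = 2.985 m/s; Re = 1.75×10^6; ε/D = 6.20×10^-4; f = 0.01786
h_f = f(L/D)V²/2g = 21.67 m
Total head H = z + h_f = 57.2 + 21.67 = 78.87 m
P_hyd = ρgQH = 719.0·9.81·0.176·78.87 = 97.91 kW

P_hyd ≈ 97.9 kW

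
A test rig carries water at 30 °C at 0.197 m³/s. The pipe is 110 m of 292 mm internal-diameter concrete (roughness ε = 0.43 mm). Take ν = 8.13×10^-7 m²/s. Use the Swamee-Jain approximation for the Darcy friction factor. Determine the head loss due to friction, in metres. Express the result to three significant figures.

h_f ≈ 3.64 m

V = 4Q/(πD²) = 4·0.197/(π·0.292²) = 2.942 m/s
Re = VD/ν = 2.942·0.292/8.13×10^-7 = 1.06×10^6 → turbulent
ε/D = 0.43/292 = 0.00147
Swamee-Jain: f = 0.02192
h_f = f(L/D)V²/(2g) = 0.02192·(110/0.292)·2.942²/(2·9.81) = 3.643 m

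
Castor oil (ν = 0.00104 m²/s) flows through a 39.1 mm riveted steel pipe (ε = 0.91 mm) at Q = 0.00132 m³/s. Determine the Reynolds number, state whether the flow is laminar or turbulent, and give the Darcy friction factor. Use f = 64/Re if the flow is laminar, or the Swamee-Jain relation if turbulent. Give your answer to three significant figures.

Re ≈ 41.3; laminar; f = 64/Re ≈ 1.55

V = 4Q/(πD²) = 1.099 m/s
Re = VD/ν = 1.099·0.0391/0.00104 = 41.3
Re < 2300 → laminar → f = 64/Re = 1.548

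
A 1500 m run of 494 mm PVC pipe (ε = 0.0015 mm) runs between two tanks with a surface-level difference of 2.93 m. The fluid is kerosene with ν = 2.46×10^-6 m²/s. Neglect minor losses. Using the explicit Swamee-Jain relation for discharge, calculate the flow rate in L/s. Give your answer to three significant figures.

Q ≈ 213 L/s

Swamee-Jain (Type II): Q = -0.965·√(gD⁵h_f/L)·ln[ε/(3.7D) + √(3.17ν²L/(gD³h_f))]
√(gD⁵h_f/L) = √(9.81·0.494⁵·2.93/1500) = 0.02374
ε/(3.7D) = 8.21×10^-7; √(3.17ν²L/(gD³h_f)) = 9.11×10^-5
Q = -0.965·0.02374·ln(9.195×10^-5) = 0.2130 m³/s
Check: V = 1.11 m/s, Re = 2.23×10^5, f = 0.01524, h_f = 2.91 m ≈ 2.93 m ✓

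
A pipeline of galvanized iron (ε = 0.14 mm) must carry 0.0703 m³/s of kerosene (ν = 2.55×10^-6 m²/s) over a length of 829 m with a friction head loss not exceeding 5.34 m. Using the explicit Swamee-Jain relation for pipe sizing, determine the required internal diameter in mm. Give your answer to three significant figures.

D ≈ 267 mm

Swamee-Jain (Type III): D = 0.66·[ε^1.25·(LQ²/(gh_f))^4.75 + ν·Q^9.4·(L/(gh_f))^5.2]^0.04
LQ²/(gh_f) = 0.07821; L/(gh_f) = 15.83
Term 1 = ε^1.25·(…)^4.75 = 8.43×10^-11; Term 2 = ν·Q^9.4·(…)^5.2 = 6.38×10^-11
D = 0.66·(8.43×10^-11 + 6.38×10^-11)^0.04 = 0.2669 m = 267 mm
Check: V = 1.26 m/s, Re = 1.32×10^5, f = 0.01987, h_f = 4.97 m ≈ 5.34 m ✓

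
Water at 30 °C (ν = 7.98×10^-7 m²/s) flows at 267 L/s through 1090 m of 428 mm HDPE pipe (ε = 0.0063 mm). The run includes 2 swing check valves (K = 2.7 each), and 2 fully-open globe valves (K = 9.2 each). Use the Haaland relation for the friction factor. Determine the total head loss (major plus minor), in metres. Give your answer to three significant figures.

H_L ≈ 9.48 m

V = 4Q/(πD²) = 1.856 m/s; V²/2g = 0.1755 m
Re = 9.95×10^5, ε/D = 1.47×10^-5 → f = 0.01187 (Haaland)
Major: h_f = f(L/D)·V²/2g = 0.01187·2547·0.1755 = 5.305 m
Minor: ΣK = 23.8; h_m = ΣK·V²/2g = 4.178 m
Total H_L = 5.305 + 4.178 = 9.483 m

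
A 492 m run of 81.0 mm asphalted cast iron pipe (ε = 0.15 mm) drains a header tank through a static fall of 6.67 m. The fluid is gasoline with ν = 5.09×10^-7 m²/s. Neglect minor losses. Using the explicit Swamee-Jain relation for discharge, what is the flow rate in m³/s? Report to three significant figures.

Swamee-Jain (Type II): Q = -0.965·√(gD⁵h_f/L)·ln[ε/(3.7D) + √(3.17ν²L/(gD³h_f))]
√(gD⁵h_f/L) = √(9.81·0.0810⁵·6.67/492) = 6.810×10^-4
ε/(3.7D) = 5.01×10^-4; √(3.17ν²L/(gD³h_f)) = 1.08×10^-4
Q = -0.965·6.810×10^-4·ln(6.083×10^-4) = 0.004866 m³/s
Check: V = 0.944 m/s, Re = 1.50×10^5, f = 0.02437, h_f = 6.73 m ≈ 6.67 m ✓

Q ≈ 0.00487 m³/s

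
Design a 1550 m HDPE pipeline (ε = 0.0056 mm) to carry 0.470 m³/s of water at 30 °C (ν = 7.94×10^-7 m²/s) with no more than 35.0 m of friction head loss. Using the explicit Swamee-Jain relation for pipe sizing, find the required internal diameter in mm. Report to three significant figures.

D ≈ 390 mm

Swamee-Jain (Type III): D = 0.66·[ε^1.25·(LQ²/(gh_f))^4.75 + ν·Q^9.4·(L/(gh_f))^5.2]^0.04
LQ²/(gh_f) = 0.9972; L/(gh_f) = 4.514
Term 1 = ε^1.25·(…)^4.75 = 2.69×10^-7; Term 2 = ν·Q^9.4·(…)^5.2 = 1.67×10^-6
D = 0.66·(2.69×10^-7 + 1.67×10^-6)^0.04 = 0.3899 m = 390 mm
Check: V = 3.94 m/s, Re = 1.93×10^6, f = 0.01093, h_f = 34.3 m ≈ 35.0 m ✓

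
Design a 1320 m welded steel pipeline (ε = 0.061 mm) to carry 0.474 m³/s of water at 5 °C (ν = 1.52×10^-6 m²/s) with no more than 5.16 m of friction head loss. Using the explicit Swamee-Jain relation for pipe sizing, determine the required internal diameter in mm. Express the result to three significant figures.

D ≈ 588 mm

Swamee-Jain (Type III): D = 0.66·[ε^1.25·(LQ²/(gh_f))^4.75 + ν·Q^9.4·(L/(gh_f))^5.2]^0.04
LQ²/(gh_f) = 5.859; L/(gh_f) = 26.08
Term 1 = ε^1.25·(…)^4.75 = 0.0239; Term 2 = ν·Q^9.4·(…)^5.2 = 0.0315
D = 0.66·(0.0239 + 0.0315)^0.04 = 0.5879 m = 588 mm
Check: V = 1.75 m/s, Re = 6.75×10^5, f = 0.01405, h_f = 4.90 m ≈ 5.16 m ✓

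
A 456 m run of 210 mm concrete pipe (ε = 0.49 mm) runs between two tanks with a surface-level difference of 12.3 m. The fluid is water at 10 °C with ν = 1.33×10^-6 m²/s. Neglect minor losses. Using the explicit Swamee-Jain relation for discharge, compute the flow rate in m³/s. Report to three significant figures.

Q ≈ 0.0732 m³/s

Swamee-Jain (Type II): Q = -0.965·√(gD⁵h_f/L)·ln[ε/(3.7D) + √(3.17ν²L/(gD³h_f))]
√(gD⁵h_f/L) = √(9.81·0.210⁵·12.3/456) = 0.01040
ε/(3.7D) = 6.31×10^-4; √(3.17ν²L/(gD³h_f)) = 4.78×10^-5
Q = -0.965·0.01040·ln(6.785×10^-4) = 0.07319 m³/s
Check: V = 2.11 m/s, Re = 3.34×10^5, f = 0.02504, h_f = 12.4 m ≈ 12.3 m ✓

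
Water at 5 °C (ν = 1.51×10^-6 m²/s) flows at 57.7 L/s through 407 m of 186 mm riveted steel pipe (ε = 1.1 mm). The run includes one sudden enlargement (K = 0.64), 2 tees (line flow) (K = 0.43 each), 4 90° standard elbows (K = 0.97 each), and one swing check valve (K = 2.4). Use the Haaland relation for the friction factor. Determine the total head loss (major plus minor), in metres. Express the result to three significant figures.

V = 4Q/(πD²) = 2.124 m/s; V²/2g = 0.2298 m
Re = 2.62×10^5, ε/D = 0.00591 → f = 0.03233 (Haaland)
Major: h_f = f(L/D)·V²/2g = 0.03233·2188·0.2298 = 16.26 m
Minor: ΣK = 7.78; h_m = ΣK·V²/2g = 1.788 m
Total H_L = 16.26 + 1.788 = 18.05 m

H_L ≈ 18.0 m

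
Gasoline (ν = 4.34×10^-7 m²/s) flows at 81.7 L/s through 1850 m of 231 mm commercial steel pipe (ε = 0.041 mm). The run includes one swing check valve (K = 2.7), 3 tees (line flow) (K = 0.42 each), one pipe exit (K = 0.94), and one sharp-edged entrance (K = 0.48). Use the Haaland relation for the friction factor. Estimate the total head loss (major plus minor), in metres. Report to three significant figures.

V = 4Q/(πD²) = 1.949 m/s; V²/2g = 0.1937 m
Re = 1.04×10^6, ε/D = 1.77×10^-4 → f = 0.01431 (Haaland)
Major: h_f = f(L/D)·V²/2g = 0.01431·8009·0.1937 = 22.20 m
Minor: ΣK = 5.38; h_m = ΣK·V²/2g = 1.042 m
Total H_L = 22.20 + 1.042 = 23.24 m

H_L ≈ 23.2 m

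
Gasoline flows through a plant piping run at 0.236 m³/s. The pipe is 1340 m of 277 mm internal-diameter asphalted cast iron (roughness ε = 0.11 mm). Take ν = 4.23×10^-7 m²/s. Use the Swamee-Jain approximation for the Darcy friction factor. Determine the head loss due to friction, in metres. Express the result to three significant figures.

h_f ≈ 61.2 m

V = 4Q/(πD²) = 4·0.236/(π·0.277²) = 3.916 m/s
Re = VD/ν = 3.916·0.277/4.23×10^-7 = 2.56×10^6 → turbulent
ε/D = 0.11/277 = 3.97×10^-4
Swamee-Jain: f = 0.01618
h_f = f(L/D)V²/(2g) = 0.01618·(1340/0.277)·3.916²/(2·9.81) = 61.16 m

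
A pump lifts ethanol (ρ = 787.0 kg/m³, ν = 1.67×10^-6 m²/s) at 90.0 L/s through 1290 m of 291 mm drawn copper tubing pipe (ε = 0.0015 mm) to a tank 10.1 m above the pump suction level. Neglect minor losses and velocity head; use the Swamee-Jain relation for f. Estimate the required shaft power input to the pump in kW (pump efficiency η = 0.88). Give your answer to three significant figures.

P_shaft ≈ 12.9 kW

V = 4Q/(πD²) = 1.353 m/s; Re = 2.36×10^5; ε/D = 5.15×10^-6; f = 0.01510
h_f = f(L/D)V²/2g = 6.247 m
Total head H = z + h_f = 10.1 + 6.247 = 16.35 m
P_hyd = ρgQH = 787.0·9.81·0.0900·16.35 = 11.36 kW
P_shaft = P_hyd/η = 11.36/0.88 = 12.91 kW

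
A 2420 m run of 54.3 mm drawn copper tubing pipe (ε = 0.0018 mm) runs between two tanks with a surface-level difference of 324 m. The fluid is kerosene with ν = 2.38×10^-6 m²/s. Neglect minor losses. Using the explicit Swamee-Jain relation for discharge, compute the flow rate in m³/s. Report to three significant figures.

Q ≈ 0.00616 m³/s

Swamee-Jain (Type II): Q = -0.965·√(gD⁵h_f/L)·ln[ε/(3.7D) + √(3.17ν²L/(gD³h_f))]
√(gD⁵h_f/L) = √(9.81·0.0543⁵·324/2420) = 7.874×10^-4
ε/(3.7D) = 8.96×10^-6; √(3.17ν²L/(gD³h_f)) = 2.92×10^-4
Q = -0.965·7.874×10^-4·ln(3.012×10^-4) = 0.006161 m³/s
Check: V = 2.66 m/s, Re = 6.07×10^4, f = 0.02003, h_f = 322 m ≈ 324 m ✓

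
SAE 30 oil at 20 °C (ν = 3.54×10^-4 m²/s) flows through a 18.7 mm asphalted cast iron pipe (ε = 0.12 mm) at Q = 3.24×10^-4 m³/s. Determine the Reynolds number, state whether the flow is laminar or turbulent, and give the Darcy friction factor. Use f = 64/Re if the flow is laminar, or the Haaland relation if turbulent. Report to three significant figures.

Re ≈ 62.3; laminar; f = 64/Re ≈ 1.03

V = 4Q/(πD²) = 1.180 m/s
Re = VD/ν = 1.180·0.0187/3.54×10^-4 = 62.3
Re < 2300 → laminar → f = 64/Re = 1.027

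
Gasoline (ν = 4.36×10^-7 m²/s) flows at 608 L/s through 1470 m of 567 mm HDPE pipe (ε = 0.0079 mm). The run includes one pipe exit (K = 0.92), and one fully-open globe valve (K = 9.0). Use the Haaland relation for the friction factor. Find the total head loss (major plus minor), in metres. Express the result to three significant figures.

H_L ≈ 10.7 m

V = 4Q/(πD²) = 2.408 m/s; V²/2g = 0.2955 m
Re = 3.13×10^6, ε/D = 1.39×10^-5 → f = 0.01020 (Haaland)
Major: h_f = f(L/D)·V²/2g = 0.01020·2593·0.2955 = 7.815 m
Minor: ΣK = 9.92; h_m = ΣK·V²/2g = 2.932 m
Total H_L = 7.815 + 2.932 = 10.75 m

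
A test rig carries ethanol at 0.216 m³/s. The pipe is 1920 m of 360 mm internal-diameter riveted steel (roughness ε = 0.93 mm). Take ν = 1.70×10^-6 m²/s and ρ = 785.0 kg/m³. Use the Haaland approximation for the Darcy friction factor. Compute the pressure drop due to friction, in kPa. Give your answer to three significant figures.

V = 4Q/(πD²) = 4·0.216/(π·0.360²) = 2.122 m/s
Re = VD/ν = 2.122·0.360/1.70×10^-6 = 4.49×10^5 → turbulent
ε/D = 0.93/360 = 0.00258
Haaland: f = 0.02545
h_f = f(L/D)V²/(2g) = 0.02545·(1920/0.360)·2.122²/(2·9.81) = 31.15 m
Δp = ρg·h_f = 785.0·9.81·31.15 = 239.9 kPa

Δp ≈ 240 kPa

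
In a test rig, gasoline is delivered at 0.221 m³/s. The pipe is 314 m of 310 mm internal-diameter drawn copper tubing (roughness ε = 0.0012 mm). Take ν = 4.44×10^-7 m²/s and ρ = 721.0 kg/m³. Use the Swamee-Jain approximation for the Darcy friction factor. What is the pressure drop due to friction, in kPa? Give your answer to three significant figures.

V = 4Q/(πD²) = 4·0.221/(π·0.310²) = 2.928 m/s
Re = VD/ν = 2.928·0.310/4.44×10^-7 = 2.04×10^6 → turbulent
ε/D = 0.0012/310 = 3.87×10^-6
Swamee-Jain: f = 0.01048
h_f = f(L/D)V²/(2g) = 0.01048·(314/0.310)·2.928²/(2·9.81) = 4.638 m
Δp = ρg·h_f = 721.0·9.81·4.638 = 32.81 kPa

Δp ≈ 32.8 kPa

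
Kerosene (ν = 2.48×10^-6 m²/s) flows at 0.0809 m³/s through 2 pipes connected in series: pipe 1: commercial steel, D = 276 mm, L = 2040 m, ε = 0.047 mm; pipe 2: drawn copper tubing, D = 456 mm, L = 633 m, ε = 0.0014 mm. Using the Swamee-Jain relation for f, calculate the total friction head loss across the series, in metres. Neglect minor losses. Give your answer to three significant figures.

H ≈ 12.5 m

Pipe 1: V = 1.352 m/s, Re = 1.50×10^5, ε/D = 1.70×10^-4, f = 0.01763, h_1 = f(L/D)V²/2g = 12.15 m
Pipe 2: V = 0.4954 m/s, Re = 9.11×10^4, ε/D = 3.07×10^-6, f = 0.01823, h_2 = f(L/D)V²/2g = 0.3166 m
Series → Q common, losses add: H = Σh = 12.46 m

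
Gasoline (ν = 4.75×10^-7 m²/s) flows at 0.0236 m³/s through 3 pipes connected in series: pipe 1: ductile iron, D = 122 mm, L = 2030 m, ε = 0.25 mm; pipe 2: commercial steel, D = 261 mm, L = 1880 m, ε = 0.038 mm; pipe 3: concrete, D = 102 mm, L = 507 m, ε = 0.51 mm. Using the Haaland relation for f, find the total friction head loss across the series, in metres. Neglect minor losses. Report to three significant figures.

H ≈ 148 m

Pipe 1: V = 2.019 m/s, Re = 5.19×10^5, ε/D = 0.00205, f = 0.02393, h_1 = f(L/D)V²/2g = 82.70 m
Pipe 2: V = 0.4411 m/s, Re = 2.42×10^5, ε/D = 1.46×10^-4, f = 0.01606, h_2 = f(L/D)V²/2g = 1.147 m
Pipe 3: V = 2.888 m/s, Re = 6.20×10^5, ε/D = 0.00500, f = 0.03057, h_3 = f(L/D)V²/2g = 64.60 m
Series → Q common, losses add: H = Σh = 148.4 m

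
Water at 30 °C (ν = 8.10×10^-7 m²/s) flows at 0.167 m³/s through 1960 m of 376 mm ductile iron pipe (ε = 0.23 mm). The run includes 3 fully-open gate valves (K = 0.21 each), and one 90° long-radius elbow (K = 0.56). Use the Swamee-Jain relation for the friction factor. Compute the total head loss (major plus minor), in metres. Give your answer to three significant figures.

H_L ≈ 11.1 m

V = 4Q/(πD²) = 1.504 m/s; V²/2g = 0.1153 m
Re = 6.98×10^5, ε/D = 6.12×10^-4 → f = 0.01820 (Swamee-Jain)
Major: h_f = f(L/D)·V²/2g = 0.01820·5213·0.1153 = 10.94 m
Minor: ΣK = 1.19; h_m = ΣK·V²/2g = 0.1372 m
Total H_L = 10.94 + 0.1372 = 11.08 m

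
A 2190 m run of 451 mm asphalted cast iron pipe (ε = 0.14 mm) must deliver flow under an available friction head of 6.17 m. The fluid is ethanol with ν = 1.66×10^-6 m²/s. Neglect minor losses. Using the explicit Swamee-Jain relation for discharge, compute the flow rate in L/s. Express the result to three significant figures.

Swamee-Jain (Type II): Q = -0.965·√(gD⁵h_f/L)·ln[ε/(3.7D) + √(3.17ν²L/(gD³h_f))]
√(gD⁵h_f/L) = √(9.81·0.451⁵·6.17/2190) = 0.02271
ε/(3.7D) = 8.39×10^-5; √(3.17ν²L/(gD³h_f)) = 5.87×10^-5
Q = -0.965·0.02271·ln(1.426×10^-4) = 0.1941 m³/s
Check: V = 1.21 m/s, Re = 3.30×10^5, f = 0.01699, h_f = 6.20 m ≈ 6.17 m ✓

Q ≈ 194 L/s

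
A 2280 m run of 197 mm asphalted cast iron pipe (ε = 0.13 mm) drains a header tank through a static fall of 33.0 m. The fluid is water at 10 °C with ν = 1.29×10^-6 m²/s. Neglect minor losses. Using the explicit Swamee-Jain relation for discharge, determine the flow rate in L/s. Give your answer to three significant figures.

Swamee-Jain (Type II): Q = -0.965·√(gD⁵h_f/L)·ln[ε/(3.7D) + √(3.17ν²L/(gD³h_f))]
√(gD⁵h_f/L) = √(9.81·0.197⁵·33.0/2280) = 0.006491
ε/(3.7D) = 1.78×10^-4; √(3.17ν²L/(gD³h_f)) = 6.97×10^-5
Q = -0.965·0.006491·ln(2.481×10^-4) = 0.05200 m³/s
Check: V = 1.71 m/s, Re = 2.61×10^5, f = 0.01936, h_f = 33.2 m ≈ 33.0 m ✓

Q ≈ 52.0 L/s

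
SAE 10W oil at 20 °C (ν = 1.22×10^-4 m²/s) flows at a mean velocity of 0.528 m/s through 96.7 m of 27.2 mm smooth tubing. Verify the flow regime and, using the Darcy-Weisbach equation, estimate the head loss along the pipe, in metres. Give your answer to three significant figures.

h_f ≈ 27.5 m

Re = VD/ν = 0.528·0.02720/1.22×10^-4 = 118 → laminar (Re < 2300)
f = 64/Re = 0.5437
h_f = f(L/D)V²/(2g) = 0.5437·(96.7/0.02720)·0.528²/(2·9.81) = 27.46 m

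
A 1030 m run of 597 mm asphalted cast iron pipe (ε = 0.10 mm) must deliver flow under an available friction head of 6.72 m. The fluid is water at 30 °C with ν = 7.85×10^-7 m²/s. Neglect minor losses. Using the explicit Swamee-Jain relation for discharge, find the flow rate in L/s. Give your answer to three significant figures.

Q ≈ 657 L/s

Swamee-Jain (Type II): Q = -0.965·√(gD⁵h_f/L)·ln[ε/(3.7D) + √(3.17ν²L/(gD³h_f))]
√(gD⁵h_f/L) = √(9.81·0.597⁵·6.72/1030) = 0.06967
ε/(3.7D) = 4.53×10^-5; √(3.17ν²L/(gD³h_f)) = 1.20×10^-5
Q = -0.965·0.06967·ln(5.725×10^-5) = 0.6567 m³/s
Check: V = 2.35 m/s, Re = 1.78×10^6, f = 0.01397, h_f = 6.76 m ≈ 6.72 m ✓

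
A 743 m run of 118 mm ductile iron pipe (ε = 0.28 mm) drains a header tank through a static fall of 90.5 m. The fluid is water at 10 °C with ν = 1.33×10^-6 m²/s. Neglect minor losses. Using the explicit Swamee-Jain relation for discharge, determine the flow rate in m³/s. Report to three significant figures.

Swamee-Jain (Type II): Q = -0.965·√(gD⁵h_f/L)·ln[ε/(3.7D) + √(3.17ν²L/(gD³h_f))]
√(gD⁵h_f/L) = √(9.81·0.118⁵·90.5/743) = 0.005228
ε/(3.7D) = 6.41×10^-4; √(3.17ν²L/(gD³h_f)) = 5.34×10^-5
Q = -0.965·0.005228·ln(6.948×10^-4) = 0.03669 m³/s
Check: V = 3.36 m/s, Re = 2.98×10^5, f = 0.02521, h_f = 91.1 m ≈ 90.5 m ✓

Q ≈ 0.0367 m³/s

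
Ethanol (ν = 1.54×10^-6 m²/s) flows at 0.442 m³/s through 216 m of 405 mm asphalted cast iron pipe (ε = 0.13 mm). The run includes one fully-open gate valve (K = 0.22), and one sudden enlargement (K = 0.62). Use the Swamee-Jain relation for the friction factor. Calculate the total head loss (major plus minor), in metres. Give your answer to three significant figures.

V = 4Q/(πD²) = 3.431 m/s; V²/2g = 0.6000 m
Re = 9.02×10^5, ε/D = 3.21×10^-4 → f = 0.01601 (Swamee-Jain)
Major: h_f = f(L/D)·V²/2g = 0.01601·533.3·0.6000 = 5.123 m
Minor: ΣK = 0.840; h_m = ΣK·V²/2g = 0.5040 m
Total H_L = 5.123 + 0.5040 = 5.627 m

H_L ≈ 5.63 m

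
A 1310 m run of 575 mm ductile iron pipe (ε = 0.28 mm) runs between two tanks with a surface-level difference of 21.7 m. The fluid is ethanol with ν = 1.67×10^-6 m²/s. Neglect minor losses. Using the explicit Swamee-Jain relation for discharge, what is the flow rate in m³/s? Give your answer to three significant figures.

Q ≈ 0.860 m³/s

Swamee-Jain (Type II): Q = -0.965·√(gD⁵h_f/L)·ln[ε/(3.7D) + √(3.17ν²L/(gD³h_f))]
√(gD⁵h_f/L) = √(9.81·0.575⁵·21.7/1310) = 0.1011
ε/(3.7D) = 1.32×10^-4; √(3.17ν²L/(gD³h_f)) = 1.69×10^-5
Q = -0.965·0.1011·ln(1.485×10^-4) = 0.8597 m³/s
Check: V = 3.31 m/s, Re = 1.14×10^6, f = 0.01715, h_f = 21.8 m ≈ 21.7 m ✓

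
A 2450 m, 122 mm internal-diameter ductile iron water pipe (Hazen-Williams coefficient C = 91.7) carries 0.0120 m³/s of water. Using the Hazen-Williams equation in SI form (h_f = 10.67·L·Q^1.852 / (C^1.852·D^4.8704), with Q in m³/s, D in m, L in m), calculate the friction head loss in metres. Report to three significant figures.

h_f ≈ 47.4 m

h_f = 10.67·2450·0.0120^1.852 / (91.7^1.852·0.122^4.8704) = 47.37 m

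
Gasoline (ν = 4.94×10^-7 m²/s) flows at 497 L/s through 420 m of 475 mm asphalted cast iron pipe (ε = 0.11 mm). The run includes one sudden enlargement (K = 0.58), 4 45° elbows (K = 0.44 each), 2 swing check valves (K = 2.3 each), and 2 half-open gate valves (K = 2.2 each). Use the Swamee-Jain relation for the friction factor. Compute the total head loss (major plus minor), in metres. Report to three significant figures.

V = 4Q/(πD²) = 2.805 m/s; V²/2g = 0.4009 m
Re = 2.70×10^6, ε/D = 2.32×10^-4 → f = 0.01457 (Swamee-Jain)
Major: h_f = f(L/D)·V²/2g = 0.01457·884.2·0.4009 = 5.163 m
Minor: ΣK = 11.3; h_m = ΣK·V²/2g = 4.546 m
Total H_L = 5.163 + 4.546 = 9.710 m

H_L ≈ 9.71 m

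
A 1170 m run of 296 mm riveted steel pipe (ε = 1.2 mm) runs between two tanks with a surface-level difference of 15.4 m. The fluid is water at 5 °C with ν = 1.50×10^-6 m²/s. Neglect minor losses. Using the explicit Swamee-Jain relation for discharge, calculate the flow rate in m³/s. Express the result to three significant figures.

Q ≈ 0.112 m³/s

Swamee-Jain (Type II): Q = -0.965·√(gD⁵h_f/L)·ln[ε/(3.7D) + √(3.17ν²L/(gD³h_f))]
√(gD⁵h_f/L) = √(9.81·0.296⁵·15.4/1170) = 0.01713
ε/(3.7D) = 0.00110; √(3.17ν²L/(gD³h_f)) = 4.62×10^-5
Q = -0.965·0.01713·ln(0.001142) = 0.1120 m³/s
Check: V = 1.63 m/s, Re = 3.21×10^5, f = 0.02901, h_f = 15.5 m ≈ 15.4 m ✓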